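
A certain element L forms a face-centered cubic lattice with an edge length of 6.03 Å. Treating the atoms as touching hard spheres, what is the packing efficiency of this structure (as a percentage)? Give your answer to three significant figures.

In an FCC lattice atoms touch along the face diagonal, so √2·a = 4r, so r = 0.3536a = 2.132 Å.
Packing fraction = Z·(4/3)πr³ / a³ = 4 × (4/3)π × (2.132)³ / (6.03)³ = 0.7405 = 74.0%.

74.0%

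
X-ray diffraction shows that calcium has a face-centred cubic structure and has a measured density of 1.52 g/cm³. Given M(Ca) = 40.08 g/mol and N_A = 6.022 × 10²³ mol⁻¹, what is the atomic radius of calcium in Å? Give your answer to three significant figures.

For an FCC cell (Z = 4), a³ = Z·M/(N_A·ρ) = 4 × 40.08 / (6.022 × 10²³ × 1.520) = 1.751 × 10^-22 cm³, so a = 5.595 × 10^-8 cm = 5.595 Å.
Atoms touch along the face diagonal, so √2·a = 4r, so r = 0.3536 × a = 1.98 Å.

1.98 Å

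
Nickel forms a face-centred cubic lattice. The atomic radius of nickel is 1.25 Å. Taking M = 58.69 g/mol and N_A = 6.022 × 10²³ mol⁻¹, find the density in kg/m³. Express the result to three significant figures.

8820 kg/m³

In an FCC lattice, atoms touch along the face diagonal, so √2·a = 4r, giving a = 3.536 Å = 3.536 × 10^-8 cm.
With Z = 4, ρ = Z·M/(N_A·a³) = 4 × 58.69 / (6.022 × 10²³ × 4.419 × 10^-23) = 8.821 g/cm³ = 8820 kg/m³.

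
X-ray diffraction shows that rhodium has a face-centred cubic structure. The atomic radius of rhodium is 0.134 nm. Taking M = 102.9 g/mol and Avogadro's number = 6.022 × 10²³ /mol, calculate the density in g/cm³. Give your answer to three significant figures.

12.6 g/cm³

In an FCC lattice, atoms touch along the face diagonal, so √2·a = 4r, giving a = 0.3790 nm = 3.790 × 10^-8 cm.
With Z = 4, ρ = Z·M/(N_A·a³) = 4 × 102.9 / (6.022 × 10²³ × 5.444 × 10^-23) = 12.55 g/cm³.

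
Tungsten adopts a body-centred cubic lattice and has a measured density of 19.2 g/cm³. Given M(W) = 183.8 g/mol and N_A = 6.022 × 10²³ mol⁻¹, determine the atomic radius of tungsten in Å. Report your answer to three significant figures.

1.37 Å

For a BCC cell (Z = 2), a³ = Z·M/(N_A·ρ) = 2 × 183.8 / (6.022 × 10²³ × 19.20) = 3.179 × 10^-23 cm³, so a = 3.168 × 10^-8 cm = 3.168 Å.
Atoms touch along the body diagonal, so √3·a = 4r, so r = 0.4330 × a = 1.37 Å.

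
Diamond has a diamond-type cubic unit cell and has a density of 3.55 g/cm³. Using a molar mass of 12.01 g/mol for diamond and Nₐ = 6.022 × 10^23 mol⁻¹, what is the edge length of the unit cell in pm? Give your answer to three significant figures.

With Z = 8 atoms per diamond cubic cell, a³ = Z·M/(N_A·ρ) = 8 × 12.01 / (6.022 × 10²³ × 3.550 g/cm³) = 4.494 × 10^-23 cm³.
a = (4.494 × 10^-23)^(1/3) = 3.555 × 10^-8 cm = 356 pm.

356 pm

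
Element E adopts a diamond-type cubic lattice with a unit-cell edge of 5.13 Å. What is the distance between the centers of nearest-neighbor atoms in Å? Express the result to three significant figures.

In a diamond cubic structure, nearest neighbors lie along the body diagonal with √3·a = 8r; the nearest-neighbor distance equals 2r = 0.4330·a.
d = 0.4330 × 5.13 = 2.22 Å.

2.22 Å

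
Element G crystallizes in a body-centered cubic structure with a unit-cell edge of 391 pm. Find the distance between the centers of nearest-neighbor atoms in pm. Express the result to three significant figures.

In a BCC structure, atoms touch along the body diagonal, so √3·a = 4r; the nearest-neighbor distance equals 2r = 0.8660·a.
d = 0.8660 × 391 = 339 pm.

339 pm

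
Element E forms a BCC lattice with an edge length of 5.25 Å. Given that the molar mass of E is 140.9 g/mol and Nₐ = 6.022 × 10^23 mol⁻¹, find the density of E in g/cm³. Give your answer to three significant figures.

3.23 g/cm³

A BCC unit cell contains Z = 2 atoms.
Cell volume: a³ = (5.25 Å)³ = (5.250 × 10^-8 cm)³ = 1.447 × 10^-22 cm³.
ρ = Z·M/(N_A·a³) = 2 × 140.9 / (6.022 × 10²³ × 1.447 × 10^-22) = 3.234 g/cm³.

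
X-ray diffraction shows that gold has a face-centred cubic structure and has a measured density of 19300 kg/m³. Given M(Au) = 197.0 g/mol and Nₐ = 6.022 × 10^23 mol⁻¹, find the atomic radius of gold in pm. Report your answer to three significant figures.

144 pm

For an FCC cell (Z = 4), a³ = Z·M/(N_A·ρ) = 4 × 197.0 / (6.022 × 10²³ × 19.30) = 6.780 × 10^-23 cm³, so a = 4.078 × 10^-8 cm = 407.8 pm.
Atoms touch along the face diagonal, so √2·a = 4r, so r = 0.3536 × a = 144 pm.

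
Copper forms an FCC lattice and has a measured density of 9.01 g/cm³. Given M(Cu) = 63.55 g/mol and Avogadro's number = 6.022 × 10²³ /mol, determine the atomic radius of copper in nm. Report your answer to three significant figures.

For an FCC cell (Z = 4), a³ = Z·M/(N_A·ρ) = 4 × 63.55 / (6.022 × 10²³ × 9.010) = 4.685 × 10^-23 cm³, so a = 3.605 × 10^-8 cm = 0.3605 nm.
Atoms touch along the face diagonal, so √2·a = 4r, so r = 0.3536 × a = 0.127 nm.

0.127 nm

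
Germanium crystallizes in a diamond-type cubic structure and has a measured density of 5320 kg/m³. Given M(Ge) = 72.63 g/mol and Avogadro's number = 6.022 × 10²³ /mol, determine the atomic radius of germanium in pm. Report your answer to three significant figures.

For a diamond cubic cell (Z = 8), a³ = Z·M/(N_A·ρ) = 8 × 72.63 / (6.022 × 10²³ × 5.320) = 1.814 × 10^-22 cm³, so a = 5.660 × 10^-8 cm = 566.0 pm.
Nearest neighbors lie along the body diagonal with √3·a = 8r, so r = 0.2165 × a = 123 pm.

123 pm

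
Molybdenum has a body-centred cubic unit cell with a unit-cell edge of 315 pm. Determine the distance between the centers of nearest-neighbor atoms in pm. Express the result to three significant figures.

273 pm

In a BCC structure, atoms touch along the body diagonal, so √3·a = 4r; the nearest-neighbor distance equals 2r = 0.8660·a.
d = 0.8660 × 315 = 273 pm.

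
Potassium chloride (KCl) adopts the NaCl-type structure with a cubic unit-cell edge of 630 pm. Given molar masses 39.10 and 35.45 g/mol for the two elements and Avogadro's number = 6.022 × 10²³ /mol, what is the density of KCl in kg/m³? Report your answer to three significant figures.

The NaCl-type structure contains Z = 4 formula units per cell; M(KCl) = 39.10 + 35.45 = 74.55 g/mol.
a³ = (6.300 × 10^-8 cm)³ = 2.500 × 10^-22 cm³.
ρ = 4 × 74.55 / (6.022 × 10²³ × 2.500 × 10^-22) = 1.980 g/cm³ = 1980 kg/m³.

1980 kg/m³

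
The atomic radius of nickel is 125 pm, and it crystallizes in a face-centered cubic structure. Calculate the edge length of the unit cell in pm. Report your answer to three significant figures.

354 pm

In an FCC lattice, atoms touch along the face diagonal, so √2·a = 4r.
a = 4r/√2 = 4 × 125 / 1.4142 = 354 pm.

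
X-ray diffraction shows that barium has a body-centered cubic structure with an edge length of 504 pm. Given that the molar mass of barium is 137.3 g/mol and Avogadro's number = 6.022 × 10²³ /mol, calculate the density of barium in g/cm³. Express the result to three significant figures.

A BCC unit cell contains Z = 2 atoms.
Cell volume: a³ = (504 pm)³ = (5.040 × 10^-8 cm)³ = 1.280 × 10^-22 cm³.
ρ = Z·M/(N_A·a³) = 2 × 137.3 / (6.022 × 10²³ × 1.280 × 10^-22) = 3.562 g/cm³.

3.56 g/cm³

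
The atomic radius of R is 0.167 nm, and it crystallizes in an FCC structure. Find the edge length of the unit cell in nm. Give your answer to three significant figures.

In an FCC lattice, atoms touch along the face diagonal, so √2·a = 4r.
a = 4r/√2 = 4 × 0.167 / 1.4142 = 0.472 nm.

0.472 nm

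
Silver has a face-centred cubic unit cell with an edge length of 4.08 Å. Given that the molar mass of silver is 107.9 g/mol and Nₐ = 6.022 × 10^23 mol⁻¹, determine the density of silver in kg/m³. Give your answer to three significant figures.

10600 kg/m³

An FCC unit cell contains Z = 4 atoms.
Cell volume: a³ = (4.08 Å)³ = (4.080 × 10^-8 cm)³ = 6.792 × 10^-23 cm³.
ρ = Z·M/(N_A·a³) = 4 × 107.9 / (6.022 × 10²³ × 6.792 × 10^-23) = 10.55 g/cm³ = 10600 kg/m³.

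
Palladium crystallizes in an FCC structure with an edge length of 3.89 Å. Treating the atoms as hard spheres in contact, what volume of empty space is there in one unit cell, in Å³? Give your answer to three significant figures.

15.3 Å³

In an FCC lattice atoms touch along the face diagonal, so √2·a = 4r, so r = 0.3536a = 1.375 Å.
V_cell = a³ = 58.86 Å³; V_atoms = 4 × (4/3)πr³ = 43.59 Å³.
Empty space = 58.86 − 43.59 = 15.3 Å³.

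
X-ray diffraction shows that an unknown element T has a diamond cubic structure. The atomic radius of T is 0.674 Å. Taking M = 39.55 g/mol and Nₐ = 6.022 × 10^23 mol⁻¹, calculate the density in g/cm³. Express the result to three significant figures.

In a diamond cubic lattice, nearest neighbors lie along the body diagonal with √3·a = 8r, giving a = 3.113 Å = 3.113 × 10^-8 cm.
With Z = 8, ρ = Z·M/(N_A·a³) = 8 × 39.55 / (6.022 × 10²³ × 3.017 × 10^-23) = 17.42 g/cm³.

17.4 g/cm³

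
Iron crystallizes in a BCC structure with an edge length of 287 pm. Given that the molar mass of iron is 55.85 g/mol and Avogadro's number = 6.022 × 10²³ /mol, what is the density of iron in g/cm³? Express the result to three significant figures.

7.85 g/cm³

A BCC unit cell contains Z = 2 atoms.
Cell volume: a³ = (287 pm)³ = (2.870 × 10^-8 cm)³ = 2.364 × 10^-23 cm³.
ρ = Z·M/(N_A·a³) = 2 × 55.85 / (6.022 × 10²³ × 2.364 × 10^-23) = 7.846 g/cm³.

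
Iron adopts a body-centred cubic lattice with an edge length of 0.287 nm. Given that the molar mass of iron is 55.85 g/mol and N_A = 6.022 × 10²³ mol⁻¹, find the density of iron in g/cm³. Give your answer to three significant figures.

A BCC unit cell contains Z = 2 atoms.
Cell volume: a³ = (0.287 nm)³ = (2.870 × 10^-8 cm)³ = 2.364 × 10^-23 cm³.
ρ = Z·M/(N_A·a³) = 2 × 55.85 / (6.022 × 10²³ × 2.364 × 10^-23) = 7.846 g/cm³.

7.85 g/cm³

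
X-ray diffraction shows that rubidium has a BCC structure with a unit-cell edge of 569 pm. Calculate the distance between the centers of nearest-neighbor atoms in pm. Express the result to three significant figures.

In a BCC structure, atoms touch along the body diagonal, so √3·a = 4r; the nearest-neighbor distance equals 2r = 0.8660·a.
d = 0.8660 × 569 = 493 pm.

493 pm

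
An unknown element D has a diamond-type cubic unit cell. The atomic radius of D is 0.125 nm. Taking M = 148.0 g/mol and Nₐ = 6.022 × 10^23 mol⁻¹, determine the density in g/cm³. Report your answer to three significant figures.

In a diamond cubic lattice, nearest neighbors lie along the body diagonal with √3·a = 8r, giving a = 0.5774 nm = 5.774 × 10^-8 cm.
With Z = 8, ρ = Z·M/(N_A·a³) = 8 × 148.0 / (6.022 × 10²³ × 1.925 × 10^-22) = 10.22 g/cm³.

10.2 g/cm³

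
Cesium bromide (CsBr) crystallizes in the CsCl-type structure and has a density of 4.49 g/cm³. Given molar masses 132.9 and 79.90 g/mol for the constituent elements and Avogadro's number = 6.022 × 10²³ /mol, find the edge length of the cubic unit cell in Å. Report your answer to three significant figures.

M(CsBr) = 212.8 g/mol; Z = 1 formula unit per cell.
a³ = Z·M/(N_A·ρ) = 1 × 212.8 / (6.022 × 10²³ × 4.49) = 7.870 × 10^-23 cm³, so a = 4.285 × 10^-8 cm = 4.29 Å.

4.29 Å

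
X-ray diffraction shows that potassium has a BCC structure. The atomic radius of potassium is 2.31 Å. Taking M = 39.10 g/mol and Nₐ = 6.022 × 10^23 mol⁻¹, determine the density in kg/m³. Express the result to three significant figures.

In a BCC lattice, atoms touch along the body diagonal, so √3·a = 4r, giving a = 5.335 Å = 5.335 × 10^-8 cm.
With Z = 2, ρ = Z·M/(N_A·a³) = 2 × 39.10 / (6.022 × 10²³ × 1.518 × 10^-22) = 0.8553 g/cm³ = 855 kg/m³.

855 kg/m³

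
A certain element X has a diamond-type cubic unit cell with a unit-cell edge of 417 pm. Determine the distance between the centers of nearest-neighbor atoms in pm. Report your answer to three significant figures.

In a diamond cubic structure, nearest neighbors lie along the body diagonal with √3·a = 8r; the nearest-neighbor distance equals 2r = 0.4330·a.
d = 0.4330 × 417 = 181 pm.

181 pm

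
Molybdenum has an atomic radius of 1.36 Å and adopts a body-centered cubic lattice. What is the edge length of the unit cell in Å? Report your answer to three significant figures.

3.14 Å

In a BCC lattice, atoms touch along the body diagonal, so √3·a = 4r.
a = 4r/√3 = 4 × 1.36 / 1.7321 = 3.14 Å.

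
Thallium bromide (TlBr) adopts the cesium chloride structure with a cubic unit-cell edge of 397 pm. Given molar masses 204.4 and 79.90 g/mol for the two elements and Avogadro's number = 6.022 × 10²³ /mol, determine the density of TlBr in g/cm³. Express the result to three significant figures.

The cesium chloride structure contains Z = 1 formula unit per cell; M(TlBr) = 204.4 + 79.90 = 284.3 g/mol.
a³ = (3.970 × 10^-8 cm)³ = 6.257 × 10^-23 cm³.
ρ = 1 × 284.3 / (6.022 × 10²³ × 6.257 × 10^-23) = 7.545 g/cm³.

7.55 g/cm³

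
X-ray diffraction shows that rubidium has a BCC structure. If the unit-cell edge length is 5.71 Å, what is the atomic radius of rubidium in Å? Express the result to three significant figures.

In a BCC lattice, atoms touch along the body diagonal, so √3·a = 4r.
r = √3·a/4 = 1.7321 × 5.71 / 4 = 2.47 Å.

2.47 Å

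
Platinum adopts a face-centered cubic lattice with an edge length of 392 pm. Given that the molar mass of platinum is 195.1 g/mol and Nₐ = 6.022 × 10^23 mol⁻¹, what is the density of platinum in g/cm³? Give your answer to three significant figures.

An FCC unit cell contains Z = 4 atoms.
Cell volume: a³ = (392 pm)³ = (3.920 × 10^-8 cm)³ = 6.024 × 10^-23 cm³.
ρ = Z·M/(N_A·a³) = 4 × 195.1 / (6.022 × 10²³ × 6.024 × 10^-23) = 21.51 g/cm³.

21.5 g/cm³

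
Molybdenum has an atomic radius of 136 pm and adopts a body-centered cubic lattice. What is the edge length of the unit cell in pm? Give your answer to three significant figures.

314 pm

In a BCC lattice, atoms touch along the body diagonal, so √3·a = 4r.
a = 4r/√3 = 4 × 136 / 1.7321 = 314 pm.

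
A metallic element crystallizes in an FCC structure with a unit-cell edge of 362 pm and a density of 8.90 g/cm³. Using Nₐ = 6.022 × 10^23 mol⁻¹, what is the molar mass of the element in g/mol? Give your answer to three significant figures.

63.6 g/mol

An FCC cell has Z = 4 atoms; a = 3.620 × 10^-8 cm.
M = ρ·N_A·a³/Z = 8.90 × 6.022 × 10²³ × 4.744 × 10^-23 / 4 = 63.6 g/mol.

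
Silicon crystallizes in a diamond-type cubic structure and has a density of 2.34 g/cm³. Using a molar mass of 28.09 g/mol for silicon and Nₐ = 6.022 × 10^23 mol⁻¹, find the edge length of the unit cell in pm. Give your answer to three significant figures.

With Z = 8 atoms per diamond cubic cell, a³ = Z·M/(N_A·ρ) = 8 × 28.09 / (6.022 × 10²³ × 2.340 g/cm³) = 1.595 × 10^-22 cm³.
a = (1.595 × 10^-22)^(1/3) = 5.423 × 10^-8 cm = 542 pm.

542 pm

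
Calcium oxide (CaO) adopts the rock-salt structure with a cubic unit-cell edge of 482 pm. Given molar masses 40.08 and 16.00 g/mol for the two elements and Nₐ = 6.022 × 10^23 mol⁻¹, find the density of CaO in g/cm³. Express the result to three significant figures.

The rock-salt structure contains Z = 4 formula units per cell; M(CaO) = 40.08 + 16.00 = 56.08 g/mol.
a³ = (4.820 × 10^-8 cm)³ = 1.120 × 10^-22 cm³.
ρ = 4 × 56.08 / (6.022 × 10²³ × 1.120 × 10^-22) = 3.326 g/cm³.

3.33 g/cm³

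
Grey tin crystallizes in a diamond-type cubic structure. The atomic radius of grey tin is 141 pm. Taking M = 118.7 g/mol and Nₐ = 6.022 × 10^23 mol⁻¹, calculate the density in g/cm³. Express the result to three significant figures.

5.71 g/cm³

In a diamond cubic lattice, nearest neighbors lie along the body diagonal with √3·a = 8r, giving a = 651.3 pm = 6.513 × 10^-8 cm.
With Z = 8, ρ = Z·M/(N_A·a³) = 8 × 118.7 / (6.022 × 10²³ × 2.762 × 10^-22) = 5.709 g/cm³.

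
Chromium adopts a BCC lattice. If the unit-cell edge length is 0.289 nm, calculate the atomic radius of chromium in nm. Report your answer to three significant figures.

In a BCC lattice, atoms touch along the body diagonal, so √3·a = 4r.
r = √3·a/4 = 1.7321 × 0.289 / 4 = 0.125 nm.

0.125 nm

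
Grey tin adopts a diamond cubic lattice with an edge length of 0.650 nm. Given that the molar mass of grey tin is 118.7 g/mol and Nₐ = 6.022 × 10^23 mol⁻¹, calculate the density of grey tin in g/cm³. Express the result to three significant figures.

5.74 g/cm³

A diamond cubic unit cell contains Z = 8 atoms.
Cell volume: a³ = (0.650 nm)³ = (6.500 × 10^-8 cm)³ = 2.746 × 10^-22 cm³.
ρ = Z·M/(N_A·a³) = 8 × 118.7 / (6.022 × 10²³ × 2.746 × 10^-22) = 5.742 g/cm³.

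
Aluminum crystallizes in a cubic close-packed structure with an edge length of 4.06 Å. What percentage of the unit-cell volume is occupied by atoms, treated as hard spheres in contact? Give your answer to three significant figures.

74.0%

In an FCC lattice atoms touch along the face diagonal, so √2·a = 4r, so r = 0.3536a = 1.435 Å.
Packing fraction = Z·(4/3)πr³ / a³ = 4 × (4/3)π × (1.435)³ / (4.06)³ = 0.7405 = 74.0%.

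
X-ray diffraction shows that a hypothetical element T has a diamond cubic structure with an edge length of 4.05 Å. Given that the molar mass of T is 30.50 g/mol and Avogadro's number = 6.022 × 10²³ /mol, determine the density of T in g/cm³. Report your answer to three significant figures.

6.10 g/cm³

A diamond cubic unit cell contains Z = 8 atoms.
Cell volume: a³ = (4.05 Å)³ = (4.050 × 10^-8 cm)³ = 6.643 × 10^-23 cm³.
ρ = Z·M/(N_A·a³) = 8 × 30.50 / (6.022 × 10²³ × 6.643 × 10^-23) = 6.099 g/cm³.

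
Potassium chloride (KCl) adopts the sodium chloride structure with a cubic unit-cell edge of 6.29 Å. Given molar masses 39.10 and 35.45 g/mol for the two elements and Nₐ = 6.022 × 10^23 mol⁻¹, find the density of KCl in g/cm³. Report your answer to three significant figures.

The sodium chloride structure contains Z = 4 formula units per cell; M(KCl) = 39.10 + 35.45 = 74.55 g/mol.
a³ = (6.290 × 10^-8 cm)³ = 2.489 × 10^-22 cm³.
ρ = 4 × 74.55 / (6.022 × 10²³ × 2.489 × 10^-22) = 1.990 g/cm³.

1.99 g/cm³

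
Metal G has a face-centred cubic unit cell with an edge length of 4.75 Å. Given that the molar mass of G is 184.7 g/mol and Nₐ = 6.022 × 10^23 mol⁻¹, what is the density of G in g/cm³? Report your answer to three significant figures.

11.4 g/cm³

An FCC unit cell contains Z = 4 atoms.
Cell volume: a³ = (4.75 Å)³ = (4.750 × 10^-8 cm)³ = 1.072 × 10^-22 cm³.
ρ = Z·M/(N_A·a³) = 4 × 184.7 / (6.022 × 10²³ × 1.072 × 10^-22) = 11.45 g/cm³.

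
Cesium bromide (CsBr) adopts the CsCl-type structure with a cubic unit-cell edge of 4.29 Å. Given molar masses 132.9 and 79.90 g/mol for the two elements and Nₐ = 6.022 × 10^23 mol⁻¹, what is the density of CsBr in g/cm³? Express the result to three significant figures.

4.48 g/cm³

The CsCl-type structure contains Z = 1 formula unit per cell; M(CsBr) = 132.9 + 79.90 = 212.8 g/mol.
a³ = (4.290 × 10^-8 cm)³ = 7.895 × 10^-23 cm³.
ρ = 1 × 212.8 / (6.022 × 10²³ × 7.895 × 10^-23) = 4.476 g/cm³.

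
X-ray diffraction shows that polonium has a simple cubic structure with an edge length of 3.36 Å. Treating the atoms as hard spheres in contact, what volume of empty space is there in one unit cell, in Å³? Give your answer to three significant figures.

18.1 Å³

In a simple cubic lattice atoms touch along the cell edge, so a = 2r, so r = 0.5000a = 1.680 Å.
V_cell = a³ = 37.93 Å³; V_atoms = 1 × (4/3)πr³ = 19.86 Å³.
Empty space = 37.93 − 19.86 = 18.1 Å³.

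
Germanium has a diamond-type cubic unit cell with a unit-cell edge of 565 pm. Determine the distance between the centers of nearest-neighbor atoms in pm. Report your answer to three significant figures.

245 pm

In a diamond cubic structure, nearest neighbors lie along the body diagonal with √3·a = 8r; the nearest-neighbor distance equals 2r = 0.4330·a.
d = 0.4330 × 565 = 245 pm.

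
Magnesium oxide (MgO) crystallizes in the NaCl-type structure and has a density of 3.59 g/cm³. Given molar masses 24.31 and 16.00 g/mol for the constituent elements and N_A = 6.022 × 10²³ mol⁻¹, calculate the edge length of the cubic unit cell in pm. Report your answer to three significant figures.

M(MgO) = 40.31 g/mol; Z = 4 formula units per cell.
a³ = Z·M/(N_A·ρ) = 4 × 40.31 / (6.022 × 10²³ × 3.59) = 7.458 × 10^-23 cm³, so a = 4.209 × 10^-8 cm = 421 pm.

421 pm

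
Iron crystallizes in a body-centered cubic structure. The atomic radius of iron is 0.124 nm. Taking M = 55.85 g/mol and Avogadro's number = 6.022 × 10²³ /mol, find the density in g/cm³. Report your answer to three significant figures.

In a BCC lattice, atoms touch along the body diagonal, so √3·a = 4r, giving a = 0.2864 nm = 2.864 × 10^-8 cm.
With Z = 2, ρ = Z·M/(N_A·a³) = 2 × 55.85 / (6.022 × 10²³ × 2.348 × 10^-23) = 7.899 g/cm³.

7.90 g/cm³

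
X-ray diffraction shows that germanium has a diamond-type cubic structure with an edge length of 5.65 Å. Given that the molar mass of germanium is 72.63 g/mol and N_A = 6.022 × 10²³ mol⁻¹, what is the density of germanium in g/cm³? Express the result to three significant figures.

A diamond cubic unit cell contains Z = 8 atoms.
Cell volume: a³ = (5.65 Å)³ = (5.650 × 10^-8 cm)³ = 1.804 × 10^-22 cm³.
ρ = Z·M/(N_A·a³) = 8 × 72.63 / (6.022 × 10²³ × 1.804 × 10^-22) = 5.350 g/cm³.

5.35 g/cm³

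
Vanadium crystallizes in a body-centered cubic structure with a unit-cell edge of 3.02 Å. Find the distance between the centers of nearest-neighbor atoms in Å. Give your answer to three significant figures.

2.62 Å

In a BCC structure, atoms touch along the body diagonal, so √3·a = 4r; the nearest-neighbor distance equals 2r = 0.8660·a.
d = 0.8660 × 3.02 = 2.62 Å.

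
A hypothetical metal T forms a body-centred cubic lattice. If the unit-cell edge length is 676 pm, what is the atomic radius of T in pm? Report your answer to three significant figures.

293 pm

In a BCC lattice, atoms touch along the body diagonal, so √3·a = 4r.
r = √3·a/4 = 1.7321 × 676 / 4 = 293 pm.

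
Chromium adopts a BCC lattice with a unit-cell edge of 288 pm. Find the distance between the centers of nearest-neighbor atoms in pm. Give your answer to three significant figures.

In a BCC structure, atoms touch along the body diagonal, so √3·a = 4r; the nearest-neighbor distance equals 2r = 0.8660·a.
d = 0.8660 × 288 = 249 pm.

249 pm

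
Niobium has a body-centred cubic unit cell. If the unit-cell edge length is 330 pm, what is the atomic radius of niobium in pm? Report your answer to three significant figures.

In a BCC lattice, atoms touch along the body diagonal, so √3·a = 4r.
r = √3·a/4 = 1.7321 × 330 / 4 = 143 pm.

143 pm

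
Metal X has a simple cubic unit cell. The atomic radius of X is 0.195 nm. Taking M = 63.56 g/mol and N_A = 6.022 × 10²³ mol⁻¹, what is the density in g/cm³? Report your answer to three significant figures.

In a simple cubic lattice, atoms touch along the cell edge, so a = 2r, giving a = 0.3900 nm = 3.900 × 10^-8 cm.
With Z = 1, ρ = Z·M/(N_A·a³) = 1 × 63.56 / (6.022 × 10²³ × 5.932 × 10^-23) = 1.779 g/cm³.

1.78 g/cm³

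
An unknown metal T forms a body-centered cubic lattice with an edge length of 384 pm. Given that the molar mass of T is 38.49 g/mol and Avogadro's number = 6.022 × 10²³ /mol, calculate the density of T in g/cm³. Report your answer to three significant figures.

2.26 g/cm³

A BCC unit cell contains Z = 2 atoms.
Cell volume: a³ = (384 pm)³ = (3.840 × 10^-8 cm)³ = 5.662 × 10^-23 cm³.
ρ = Z·M/(N_A·a³) = 2 × 38.49 / (6.022 × 10²³ × 5.662 × 10^-23) = 2.258 g/cm³.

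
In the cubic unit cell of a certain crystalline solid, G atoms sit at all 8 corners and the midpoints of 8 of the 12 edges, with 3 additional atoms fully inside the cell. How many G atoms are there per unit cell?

6

Corner atoms are shared by 8 cells (1/8 each), edge atoms by 4 (1/4 each), interior atoms are unshared.
Net atoms = 8 × 1/8 + 8 × 1/4 + 3 = 1 + 2 + 3 = 6.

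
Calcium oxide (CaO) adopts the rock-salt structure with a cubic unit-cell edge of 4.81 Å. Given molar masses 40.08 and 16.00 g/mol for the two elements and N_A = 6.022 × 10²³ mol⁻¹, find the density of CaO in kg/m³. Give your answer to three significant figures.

3350 kg/m³

The rock-salt structure contains Z = 4 formula units per cell; M(CaO) = 40.08 + 16.00 = 56.08 g/mol.
a³ = (4.810 × 10^-8 cm)³ = 1.113 × 10^-22 cm³.
ρ = 4 × 56.08 / (6.022 × 10²³ × 1.113 × 10^-22) = 3.347 g/cm³ = 3350 kg/m³.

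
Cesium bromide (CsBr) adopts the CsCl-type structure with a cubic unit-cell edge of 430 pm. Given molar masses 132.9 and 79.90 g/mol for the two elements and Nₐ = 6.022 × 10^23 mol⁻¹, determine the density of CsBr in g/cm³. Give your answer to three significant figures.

4.44 g/cm³

The CsCl-type structure contains Z = 1 formula unit per cell; M(CsBr) = 132.9 + 79.90 = 212.8 g/mol.
a³ = (4.300 × 10^-8 cm)³ = 7.951 × 10^-23 cm³.
ρ = 1 × 212.8 / (6.022 × 10²³ × 7.951 × 10^-23) = 4.445 g/cm³.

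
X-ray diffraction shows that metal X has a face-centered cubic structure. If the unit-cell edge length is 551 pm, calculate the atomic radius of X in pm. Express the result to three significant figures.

195 pm

In an FCC lattice, atoms touch along the face diagonal, so √2·a = 4r.
r = √2·a/4 = 1.4142 × 551 / 4 = 195 pm.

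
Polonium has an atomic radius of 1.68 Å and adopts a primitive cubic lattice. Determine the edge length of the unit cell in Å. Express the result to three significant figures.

3.36 Å

In a simple cubic lattice, atoms touch along the cell edge, so a = 2r.
a = 2r = 2 × 1.68 = 3.36 Å.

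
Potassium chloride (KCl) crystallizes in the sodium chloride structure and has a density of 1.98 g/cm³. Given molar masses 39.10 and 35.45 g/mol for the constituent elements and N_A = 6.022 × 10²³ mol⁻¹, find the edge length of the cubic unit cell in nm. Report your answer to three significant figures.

0.630 nm

M(KCl) = 74.55 g/mol; Z = 4 formula units per cell.
a³ = Z·M/(N_A·ρ) = 4 × 74.55 / (6.022 × 10²³ × 1.98) = 2.501 × 10^-22 cm³, so a = 6.300 × 10^-8 cm = 0.630 nm.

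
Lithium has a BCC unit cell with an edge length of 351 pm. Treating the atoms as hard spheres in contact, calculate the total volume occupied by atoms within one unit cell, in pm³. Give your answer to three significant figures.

2.94 × 10^7 pm³

In a BCC lattice atoms touch along the body diagonal, so √3·a = 4r, so r = 0.4330a = 152.0 pm.
V_atoms = Z × (4/3)πr³ = 2 × (4/3)π × (152.0)³ = 2.94 × 10^7 pm³.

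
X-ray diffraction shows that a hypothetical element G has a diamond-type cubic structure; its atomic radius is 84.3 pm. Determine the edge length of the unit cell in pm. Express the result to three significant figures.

In a diamond cubic lattice, nearest neighbors lie along the body diagonal with √3·a = 8r.
a = 8r/√3 = 8 × 84.3 / 1.7321 = 389 pm.

389 pm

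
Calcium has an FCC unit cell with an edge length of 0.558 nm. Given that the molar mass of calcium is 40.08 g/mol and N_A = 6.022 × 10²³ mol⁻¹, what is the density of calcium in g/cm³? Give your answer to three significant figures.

An FCC unit cell contains Z = 4 atoms.
Cell volume: a³ = (0.558 nm)³ = (5.580 × 10^-8 cm)³ = 1.737 × 10^-22 cm³.
ρ = Z·M/(N_A·a³) = 4 × 40.08 / (6.022 × 10²³ × 1.737 × 10^-22) = 1.532 g/cm³.

1.53 g/cm³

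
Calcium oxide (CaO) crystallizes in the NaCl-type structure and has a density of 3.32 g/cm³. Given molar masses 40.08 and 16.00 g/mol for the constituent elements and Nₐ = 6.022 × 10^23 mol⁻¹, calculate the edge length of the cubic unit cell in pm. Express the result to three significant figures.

M(CaO) = 56.08 g/mol; Z = 4 formula units per cell.
a³ = Z·M/(N_A·ρ) = 4 × 56.08 / (6.022 × 10²³ × 3.32) = 1.122 × 10^-22 cm³, so a = 4.823 × 10^-8 cm = 482 pm.

482 pm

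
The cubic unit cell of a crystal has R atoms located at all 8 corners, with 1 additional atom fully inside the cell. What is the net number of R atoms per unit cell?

2

Corner atoms are shared by 8 cells (1/8 each), interior atoms are unshared.
Net atoms = 8 × 1/8 + 1 = 1 + 1 = 2.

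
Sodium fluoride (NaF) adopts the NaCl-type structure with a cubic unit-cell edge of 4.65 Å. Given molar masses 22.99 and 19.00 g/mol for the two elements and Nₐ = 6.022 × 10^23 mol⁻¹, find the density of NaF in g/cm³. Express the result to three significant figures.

2.77 g/cm³

The NaCl-type structure contains Z = 4 formula units per cell; M(NaF) = 22.99 + 19.00 = 41.99 g/mol.
a³ = (4.650 × 10^-8 cm)³ = 1.005 × 10^-22 cm³.
ρ = 4 × 41.99 / (6.022 × 10²³ × 1.005 × 10^-22) = 2.774 g/cm³.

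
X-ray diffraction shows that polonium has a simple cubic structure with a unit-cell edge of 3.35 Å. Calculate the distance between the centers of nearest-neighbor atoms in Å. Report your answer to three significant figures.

3.35 Å

In a simple cubic structure, atoms touch along the cell edge, so a = 2r; the nearest-neighbor distance equals 2r = 1.000·a.
d = 1.000 × 3.35 = 3.35 Å.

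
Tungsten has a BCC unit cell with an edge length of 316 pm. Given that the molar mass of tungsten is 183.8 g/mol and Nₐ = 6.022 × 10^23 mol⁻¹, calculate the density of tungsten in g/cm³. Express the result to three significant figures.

A BCC unit cell contains Z = 2 atoms.
Cell volume: a³ = (316 pm)³ = (3.160 × 10^-8 cm)³ = 3.155 × 10^-23 cm³.
ρ = Z·M/(N_A·a³) = 2 × 183.8 / (6.022 × 10²³ × 3.155 × 10^-23) = 19.35 g/cm³.

19.3 g/cm³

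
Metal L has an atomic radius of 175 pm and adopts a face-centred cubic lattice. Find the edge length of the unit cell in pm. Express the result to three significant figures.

495 pm

In an FCC lattice, atoms touch along the face diagonal, so √2·a = 4r.
a = 4r/√2 = 4 × 175 / 1.4142 = 495 pm.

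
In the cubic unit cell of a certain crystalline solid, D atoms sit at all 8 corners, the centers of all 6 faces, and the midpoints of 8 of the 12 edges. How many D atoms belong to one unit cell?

6

Corner atoms are shared by 8 cells (1/8 each), face atoms by 2 (1/2 each), edge atoms by 4 (1/4 each).
Net atoms = 8 × 1/8 + 6 × 1/2 + 8 × 1/4 = 1 + 3 + 2 = 6.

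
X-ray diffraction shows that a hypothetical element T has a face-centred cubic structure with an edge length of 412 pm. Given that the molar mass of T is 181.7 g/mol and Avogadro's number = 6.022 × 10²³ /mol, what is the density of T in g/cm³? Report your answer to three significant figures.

17.3 g/cm³

An FCC unit cell contains Z = 4 atoms.
Cell volume: a³ = (412 pm)³ = (4.120 × 10^-8 cm)³ = 6.993 × 10^-23 cm³.
ρ = Z·M/(N_A·a³) = 4 × 181.7 / (6.022 × 10²³ × 6.993 × 10^-23) = 17.26 g/cm³.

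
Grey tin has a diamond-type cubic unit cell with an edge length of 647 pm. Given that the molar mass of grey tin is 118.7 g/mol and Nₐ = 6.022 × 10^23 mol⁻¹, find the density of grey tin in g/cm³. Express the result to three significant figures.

5.82 g/cm³

A diamond cubic unit cell contains Z = 8 atoms.
Cell volume: a³ = (647 pm)³ = (6.470 × 10^-8 cm)³ = 2.708 × 10^-22 cm³.
ρ = Z·M/(N_A·a³) = 8 × 118.7 / (6.022 × 10²³ × 2.708 × 10^-22) = 5.822 g/cm³.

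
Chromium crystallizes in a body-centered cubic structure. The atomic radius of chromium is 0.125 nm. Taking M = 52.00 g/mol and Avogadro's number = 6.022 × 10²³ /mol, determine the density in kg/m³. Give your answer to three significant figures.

In a BCC lattice, atoms touch along the body diagonal, so √3·a = 4r, giving a = 0.2887 nm = 2.887 × 10^-8 cm.
With Z = 2, ρ = Z·M/(N_A·a³) = 2 × 52.00 / (6.022 × 10²³ × 2.406 × 10^-23) = 7.179 g/cm³ = 7180 kg/m³.

7180 kg/m³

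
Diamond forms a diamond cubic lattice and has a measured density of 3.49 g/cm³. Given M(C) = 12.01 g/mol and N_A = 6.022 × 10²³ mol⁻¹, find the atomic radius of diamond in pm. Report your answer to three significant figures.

For a diamond cubic cell (Z = 8), a³ = Z·M/(N_A·ρ) = 8 × 12.01 / (6.022 × 10²³ × 3.490) = 4.572 × 10^-23 cm³, so a = 3.576 × 10^-8 cm = 357.6 pm.
Nearest neighbors lie along the body diagonal with √3·a = 8r, so r = 0.2165 × a = 77.4 pm.

77.4 pm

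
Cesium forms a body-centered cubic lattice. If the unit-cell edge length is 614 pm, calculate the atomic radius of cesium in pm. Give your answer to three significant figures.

In a BCC lattice, atoms touch along the body diagonal, so √3·a = 4r.
r = √3·a/4 = 1.7321 × 614 / 4 = 266 pm.

266 pm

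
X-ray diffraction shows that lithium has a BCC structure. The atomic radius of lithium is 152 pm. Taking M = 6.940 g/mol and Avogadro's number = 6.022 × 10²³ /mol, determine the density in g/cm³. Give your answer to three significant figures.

In a BCC lattice, atoms touch along the body diagonal, so √3·a = 4r, giving a = 351.0 pm = 3.510 × 10^-8 cm.
With Z = 2, ρ = Z·M/(N_A·a³) = 2 × 6.940 / (6.022 × 10²³ × 4.325 × 10^-23) = 0.5329 g/cm³.

0.533 g/cm³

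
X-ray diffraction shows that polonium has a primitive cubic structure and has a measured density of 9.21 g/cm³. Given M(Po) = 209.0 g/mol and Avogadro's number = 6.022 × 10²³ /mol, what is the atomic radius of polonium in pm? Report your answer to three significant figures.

For a simple cubic cell (Z = 1), a³ = Z·M/(N_A·ρ) = 1 × 209.0 / (6.022 × 10²³ × 9.210) = 3.768 × 10^-23 cm³, so a = 3.353 × 10^-8 cm = 335.3 pm.
Atoms touch along the cell edge, so a = 2r, so r = 0.5000 × a = 168 pm.

168 pm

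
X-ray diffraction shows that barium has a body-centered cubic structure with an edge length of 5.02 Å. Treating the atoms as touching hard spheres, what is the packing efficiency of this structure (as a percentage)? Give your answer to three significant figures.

68.0%

In a BCC lattice atoms touch along the body diagonal, so √3·a = 4r, so r = 0.4330a = 2.174 Å.
Packing fraction = Z·(4/3)πr³ / a³ = 2 × (4/3)π × (2.174)³ / (5.02)³ = 0.6802 = 68.0%.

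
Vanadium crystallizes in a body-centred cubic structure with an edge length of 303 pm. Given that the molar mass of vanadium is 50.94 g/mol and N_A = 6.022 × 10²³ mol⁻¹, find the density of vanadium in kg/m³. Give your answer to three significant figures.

6080 kg/m³

A BCC unit cell contains Z = 2 atoms.
Cell volume: a³ = (303 pm)³ = (3.030 × 10^-8 cm)³ = 2.782 × 10^-23 cm³.
ρ = Z·M/(N_A·a³) = 2 × 50.94 / (6.022 × 10²³ × 2.782 × 10^-23) = 6.082 g/cm³ = 6080 kg/m³.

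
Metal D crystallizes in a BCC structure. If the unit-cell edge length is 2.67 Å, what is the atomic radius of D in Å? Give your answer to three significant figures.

In a BCC lattice, atoms touch along the body diagonal, so √3·a = 4r.
r = √3·a/4 = 1.7321 × 2.67 / 4 = 1.16 Å.

1.16 Å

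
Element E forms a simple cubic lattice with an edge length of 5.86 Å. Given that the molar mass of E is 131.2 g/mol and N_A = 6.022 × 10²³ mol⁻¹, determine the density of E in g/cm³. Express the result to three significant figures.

1.08 g/cm³

A simple cubic unit cell contains Z = 1 atom.
Cell volume: a³ = (5.86 Å)³ = (5.860 × 10^-8 cm)³ = 2.012 × 10^-22 cm³.
ρ = Z·M/(N_A·a³) = 1 × 131.2 / (6.022 × 10²³ × 2.012 × 10^-22) = 1.083 g/cm³.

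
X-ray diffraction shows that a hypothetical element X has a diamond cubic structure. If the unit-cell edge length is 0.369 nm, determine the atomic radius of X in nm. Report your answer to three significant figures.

0.0799 nm

In a diamond cubic lattice, nearest neighbors lie along the body diagonal with √3·a = 8r.
r = √3·a/8 = 1.7321 × 0.369 / 8 = 0.0799 nm.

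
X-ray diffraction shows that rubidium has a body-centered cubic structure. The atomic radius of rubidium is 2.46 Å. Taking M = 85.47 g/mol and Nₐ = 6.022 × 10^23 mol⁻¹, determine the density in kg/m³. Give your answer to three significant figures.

In a BCC lattice, atoms touch along the body diagonal, so √3·a = 4r, giving a = 5.681 Å = 5.681 × 10^-8 cm.
With Z = 2, ρ = Z·M/(N_A·a³) = 2 × 85.47 / (6.022 × 10²³ × 1.834 × 10^-22) = 1.548 g/cm³ = 1550 kg/m³.

1550 kg/m³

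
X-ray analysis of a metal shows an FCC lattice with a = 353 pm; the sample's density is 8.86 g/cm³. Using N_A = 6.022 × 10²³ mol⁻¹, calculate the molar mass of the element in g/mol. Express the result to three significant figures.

58.7 g/mol

An FCC cell has Z = 4 atoms; a = 3.530 × 10^-8 cm.
M = ρ·N_A·a³/Z = 8.86 × 6.022 × 10²³ × 4.399 × 10^-23 / 4 = 58.7 g/mol.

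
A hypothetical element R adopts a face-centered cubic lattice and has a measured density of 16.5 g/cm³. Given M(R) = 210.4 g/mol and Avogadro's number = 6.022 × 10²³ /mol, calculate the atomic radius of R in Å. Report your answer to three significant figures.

1.55 Å

For an FCC cell (Z = 4), a³ = Z·M/(N_A·ρ) = 4 × 210.4 / (6.022 × 10²³ × 16.50) = 8.470 × 10^-23 cm³, so a = 4.392 × 10^-8 cm = 4.392 Å.
Atoms touch along the face diagonal, so √2·a = 4r, so r = 0.3536 × a = 1.55 Å.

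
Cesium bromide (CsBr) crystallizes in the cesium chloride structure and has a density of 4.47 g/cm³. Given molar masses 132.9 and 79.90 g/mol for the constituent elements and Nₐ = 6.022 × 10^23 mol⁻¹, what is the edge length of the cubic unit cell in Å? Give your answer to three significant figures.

4.29 Å

M(CsBr) = 212.8 g/mol; Z = 1 formula unit per cell.
a³ = Z·M/(N_A·ρ) = 1 × 212.8 / (6.022 × 10²³ × 4.47) = 7.905 × 10^-23 cm³, so a = 4.292 × 10^-8 cm = 4.29 Å.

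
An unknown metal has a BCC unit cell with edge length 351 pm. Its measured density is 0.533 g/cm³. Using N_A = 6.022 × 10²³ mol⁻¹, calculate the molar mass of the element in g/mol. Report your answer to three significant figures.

6.94 g/mol

A BCC cell has Z = 2 atoms; a = 3.510 × 10^-8 cm.
M = ρ·N_A·a³/Z = 0.533 × 6.022 × 10²³ × 4.324 × 10^-23 / 2 = 6.94 g/mol.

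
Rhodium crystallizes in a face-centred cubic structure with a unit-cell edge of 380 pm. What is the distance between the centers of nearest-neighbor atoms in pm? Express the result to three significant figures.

269 pm

In an FCC structure, atoms touch along the face diagonal, so √2·a = 4r; the nearest-neighbor distance equals 2r = 0.7071·a.
d = 0.7071 × 380 = 269 pm.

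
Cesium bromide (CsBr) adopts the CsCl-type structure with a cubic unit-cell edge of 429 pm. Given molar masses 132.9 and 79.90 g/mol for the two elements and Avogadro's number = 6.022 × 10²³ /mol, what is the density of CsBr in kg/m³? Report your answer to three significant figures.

4480 kg/m³

The CsCl-type structure contains Z = 1 formula unit per cell; M(CsBr) = 132.9 + 79.90 = 212.8 g/mol.
a³ = (4.290 × 10^-8 cm)³ = 7.895 × 10^-23 cm³.
ρ = 1 × 212.8 / (6.022 × 10²³ × 7.895 × 10^-23) = 4.476 g/cm³ = 4480 kg/m³.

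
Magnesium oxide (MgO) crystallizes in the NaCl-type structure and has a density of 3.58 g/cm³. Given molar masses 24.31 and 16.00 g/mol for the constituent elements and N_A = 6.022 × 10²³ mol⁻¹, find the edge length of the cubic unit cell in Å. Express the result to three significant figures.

M(MgO) = 40.31 g/mol; Z = 4 formula units per cell.
a³ = Z·M/(N_A·ρ) = 4 × 40.31 / (6.022 × 10²³ × 3.58) = 7.479 × 10^-23 cm³, so a = 4.213 × 10^-8 cm = 4.21 Å.

4.21 Å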